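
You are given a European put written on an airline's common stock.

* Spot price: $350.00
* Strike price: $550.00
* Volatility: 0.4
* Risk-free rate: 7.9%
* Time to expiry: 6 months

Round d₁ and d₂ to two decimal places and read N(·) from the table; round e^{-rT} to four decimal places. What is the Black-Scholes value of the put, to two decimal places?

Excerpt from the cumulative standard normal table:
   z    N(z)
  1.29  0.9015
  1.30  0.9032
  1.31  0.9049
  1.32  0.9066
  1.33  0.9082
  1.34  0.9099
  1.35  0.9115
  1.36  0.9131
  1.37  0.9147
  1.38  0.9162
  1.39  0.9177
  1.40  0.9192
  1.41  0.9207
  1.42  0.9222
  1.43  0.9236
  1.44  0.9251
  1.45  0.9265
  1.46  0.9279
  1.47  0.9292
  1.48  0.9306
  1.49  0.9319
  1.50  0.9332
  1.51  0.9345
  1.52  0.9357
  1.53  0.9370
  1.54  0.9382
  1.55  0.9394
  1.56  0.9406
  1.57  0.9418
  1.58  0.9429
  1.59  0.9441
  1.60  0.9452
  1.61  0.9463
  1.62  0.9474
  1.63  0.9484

T = 0.5;  σ√T = 0.2828
d₁ = [ln(350/550) + (0.079 + 0.4²/2)·0.5] / 0.2828 = [-0.4520 + 0.0795] / 0.2828 = -1.3169 ≈ -1.32
d₂ = d₁ − σ√T = -1.3169 − 0.2828 = -1.5998 ≈ -1.60
exp(−rT) = exp(−0.079·0.5) = 0.9613
P = 550·0.9613·N(1.60) − 350·N(1.32) = 550·0.9613·0.9452 − 350·0.9066 = 499.7414 − 317.3100 = 182.4314

$182.43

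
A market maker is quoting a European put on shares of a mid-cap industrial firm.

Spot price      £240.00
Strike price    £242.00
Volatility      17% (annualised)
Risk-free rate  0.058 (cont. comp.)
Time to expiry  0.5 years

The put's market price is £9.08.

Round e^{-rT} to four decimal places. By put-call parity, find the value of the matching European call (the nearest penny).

e^(−rT) = e^(−0.058·0.5) = 0.9714
Put-call parity: C − P = S − K·e^(−rT) = 240 − 242·0.9714 = 240 − 235.0788 = 4.9212
C = P + (C − P) = 9.08 + (4.9212) = 14.0012

£14.00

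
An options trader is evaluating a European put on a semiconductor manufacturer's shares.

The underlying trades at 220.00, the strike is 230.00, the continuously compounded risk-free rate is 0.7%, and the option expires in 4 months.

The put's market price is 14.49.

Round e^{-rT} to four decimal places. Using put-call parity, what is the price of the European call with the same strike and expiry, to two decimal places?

5.02

e^(−rT) = e^(−0.007·0.3333) = 0.9977
Put-call parity: C − P = S − K·e^(−rT) = 220 − 230·0.9977 = 220 − 229.4710 = -9.4710
C = P + (C − P) = 14.49 + (-9.4710) = 5.0190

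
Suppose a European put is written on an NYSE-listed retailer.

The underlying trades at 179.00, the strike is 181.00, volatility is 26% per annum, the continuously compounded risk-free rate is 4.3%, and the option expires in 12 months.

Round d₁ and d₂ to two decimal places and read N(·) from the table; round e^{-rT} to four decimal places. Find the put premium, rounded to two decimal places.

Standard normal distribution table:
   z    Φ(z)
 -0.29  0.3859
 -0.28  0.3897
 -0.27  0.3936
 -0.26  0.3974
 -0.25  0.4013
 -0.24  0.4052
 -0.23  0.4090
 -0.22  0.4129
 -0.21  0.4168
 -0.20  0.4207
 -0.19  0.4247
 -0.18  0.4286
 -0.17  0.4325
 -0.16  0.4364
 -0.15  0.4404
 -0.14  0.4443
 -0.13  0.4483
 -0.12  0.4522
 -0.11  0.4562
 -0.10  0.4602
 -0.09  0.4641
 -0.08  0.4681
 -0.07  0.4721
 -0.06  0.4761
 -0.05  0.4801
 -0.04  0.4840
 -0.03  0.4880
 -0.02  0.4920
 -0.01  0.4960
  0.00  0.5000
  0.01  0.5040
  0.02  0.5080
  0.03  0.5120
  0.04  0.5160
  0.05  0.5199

15.55

σ√T = 0.26 × 1.0000 = 0.2600
d₁ = [ln(179/181) + (0.043 + 0.26²/2)·1] / 0.2600 = [-0.0111 + 0.0768] / 0.2600 = 0.2526 → 0.25
d₂ = d₁ − σ√T = 0.2526 − 0.2600 = -0.0074 → -0.01
exp(−rT) = exp(−0.043·1) = 0.9579
N(−d₂) = N(0.01) = 0.5040;  N(−d₁) = N(-0.25) = 0.4013
P = 181·0.9579·0.5040 − 179·0.4013 = 87.3835 − 71.8327 = 15.5508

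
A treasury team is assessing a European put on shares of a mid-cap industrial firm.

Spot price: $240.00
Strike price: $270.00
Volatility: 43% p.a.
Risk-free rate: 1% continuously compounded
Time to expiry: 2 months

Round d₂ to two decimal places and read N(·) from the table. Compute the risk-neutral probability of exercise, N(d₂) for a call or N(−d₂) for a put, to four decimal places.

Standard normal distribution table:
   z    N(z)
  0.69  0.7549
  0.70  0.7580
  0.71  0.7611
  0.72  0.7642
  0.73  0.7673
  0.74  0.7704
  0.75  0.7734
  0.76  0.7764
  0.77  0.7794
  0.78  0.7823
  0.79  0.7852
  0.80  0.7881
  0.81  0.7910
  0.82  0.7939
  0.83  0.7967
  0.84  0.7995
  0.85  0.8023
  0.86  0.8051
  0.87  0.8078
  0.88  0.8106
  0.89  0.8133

σ√T = 0.43·√0.1667 = 0.1755
d₁ = [ln(240/270) + (0.01 + 0.43²/2)·0.1667] / 0.1755 = [-0.1178 + 0.0171] / 0.1755 = -0.5737 ≈ -0.57
d₂ = d₁ − σ√T = -0.5737 − 0.1755 = -0.7492 ≈ -0.75
Pr(exercise) under Q = N(−d₂) = N(0.75) = 0.7734

0.7734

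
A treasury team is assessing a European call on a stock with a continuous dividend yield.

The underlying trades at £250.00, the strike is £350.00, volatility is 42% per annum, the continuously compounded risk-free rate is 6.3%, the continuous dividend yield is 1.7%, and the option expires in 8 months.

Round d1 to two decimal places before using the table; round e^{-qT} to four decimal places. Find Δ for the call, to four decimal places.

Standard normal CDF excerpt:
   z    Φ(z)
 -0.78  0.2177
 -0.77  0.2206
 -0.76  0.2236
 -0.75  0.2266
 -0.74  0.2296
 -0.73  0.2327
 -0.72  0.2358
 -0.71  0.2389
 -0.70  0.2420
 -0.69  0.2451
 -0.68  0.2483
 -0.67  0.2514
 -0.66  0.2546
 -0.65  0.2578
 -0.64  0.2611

σ√T = 0.42·√0.6667 = 0.3429
d₁ = [ln(250/350) + (0.063 − 0.017 + 0.42²/2)·0.6667] / 0.3429 = [-0.3365 + 0.0895] / 0.3429 = -0.7203 which rounds to -0.72
N(d₁) = N(-0.72) = 0.2358
Δ_call = e^(−qT)·N(d₁) = 0.9887·0.2358 = 0.2331

0.2331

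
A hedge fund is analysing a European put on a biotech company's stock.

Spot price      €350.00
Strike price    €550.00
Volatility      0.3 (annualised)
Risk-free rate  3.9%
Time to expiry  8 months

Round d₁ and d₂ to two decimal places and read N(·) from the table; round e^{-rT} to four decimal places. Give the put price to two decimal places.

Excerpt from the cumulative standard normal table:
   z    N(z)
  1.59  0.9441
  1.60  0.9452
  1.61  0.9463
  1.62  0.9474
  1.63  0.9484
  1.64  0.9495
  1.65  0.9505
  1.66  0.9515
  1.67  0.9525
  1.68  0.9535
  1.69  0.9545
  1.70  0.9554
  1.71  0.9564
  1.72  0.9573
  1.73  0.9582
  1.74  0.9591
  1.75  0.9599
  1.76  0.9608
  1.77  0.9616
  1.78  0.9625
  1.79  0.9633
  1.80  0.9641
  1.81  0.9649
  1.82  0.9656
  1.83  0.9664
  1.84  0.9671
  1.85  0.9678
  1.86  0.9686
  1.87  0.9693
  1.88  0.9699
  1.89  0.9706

T = 0.6667;  σ√T = 0.2449
ln(S/K) + (r + σ²/2)T = ln(350/550) + (0.039 + 0.3²/2)·0.6667 = -0.4520 + 0.0560 = -0.3960
d₁ = -0.3960 / 0.2449 = -1.6166 → -1.62
d₂ = d₁ − σ√T = -1.6166 − 0.2449 = -1.8616 → -1.86
e^(−rT) = e^(−0.039·0.6667) = 0.9743
P = 550·0.9743·N(1.86) − 350·N(1.62) = 550·0.9743·0.9686 − 350·0.9474 = 519.0388 − 331.5900 = 187.4488

€187.45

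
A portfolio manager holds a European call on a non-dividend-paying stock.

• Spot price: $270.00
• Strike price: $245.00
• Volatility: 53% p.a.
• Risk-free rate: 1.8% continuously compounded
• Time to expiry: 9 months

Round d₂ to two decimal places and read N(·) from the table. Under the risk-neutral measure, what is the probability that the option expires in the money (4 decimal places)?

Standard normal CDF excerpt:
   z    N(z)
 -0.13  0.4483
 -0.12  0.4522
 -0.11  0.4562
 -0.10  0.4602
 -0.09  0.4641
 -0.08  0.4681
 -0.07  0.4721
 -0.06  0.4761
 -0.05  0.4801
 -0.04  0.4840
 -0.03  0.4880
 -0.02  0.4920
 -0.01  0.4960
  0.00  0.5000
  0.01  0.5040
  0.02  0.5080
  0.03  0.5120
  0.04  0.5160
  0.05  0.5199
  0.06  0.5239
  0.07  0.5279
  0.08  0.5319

0.5040

T = 0.75;  σ√T = 0.4590
d₁ = [ln(270/245) + (0.018 + 0.53²/2)·0.75] / 0.4590 = [0.0972 + 0.1188] / 0.4590 = 0.4706 → 0.47
d₂ = d₁ − σ√T = 0.4706 − 0.4590 = 0.0116 → 0.01
Pr(exercise) under Q = N(d₂) = 0.5040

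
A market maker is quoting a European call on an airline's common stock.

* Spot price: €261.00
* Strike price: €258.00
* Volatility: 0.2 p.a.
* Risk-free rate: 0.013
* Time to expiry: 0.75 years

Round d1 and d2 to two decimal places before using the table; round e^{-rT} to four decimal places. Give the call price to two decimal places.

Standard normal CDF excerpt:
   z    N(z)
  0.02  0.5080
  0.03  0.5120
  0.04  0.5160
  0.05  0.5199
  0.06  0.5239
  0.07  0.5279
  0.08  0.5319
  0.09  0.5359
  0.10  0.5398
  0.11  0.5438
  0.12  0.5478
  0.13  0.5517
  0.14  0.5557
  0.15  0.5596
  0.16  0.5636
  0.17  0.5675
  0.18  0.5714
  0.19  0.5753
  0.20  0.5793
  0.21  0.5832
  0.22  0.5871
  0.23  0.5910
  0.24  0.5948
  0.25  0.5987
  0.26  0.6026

σ√T = 0.2·√0.75 = 0.1732
d₁ = [ln(261/258) + (0.013 + 0.2²/2)·0.75] / 0.1732 = [0.0116 + 0.0248] / 0.1732 = 0.2096 → 0.21
d₂ = d₁ − σ√T = 0.2096 − 0.1732 = 0.0364 → 0.04
e^(−rT) = e^(−0.013·0.75) = 0.9903
N(d₁) = N(0.21) = 0.5832;  N(d₂) = N(0.04) = 0.5160
C = 261·0.5832 − 258·0.9903·0.5160 = 152.2152 − 131.8367 = 20.3785

€20.38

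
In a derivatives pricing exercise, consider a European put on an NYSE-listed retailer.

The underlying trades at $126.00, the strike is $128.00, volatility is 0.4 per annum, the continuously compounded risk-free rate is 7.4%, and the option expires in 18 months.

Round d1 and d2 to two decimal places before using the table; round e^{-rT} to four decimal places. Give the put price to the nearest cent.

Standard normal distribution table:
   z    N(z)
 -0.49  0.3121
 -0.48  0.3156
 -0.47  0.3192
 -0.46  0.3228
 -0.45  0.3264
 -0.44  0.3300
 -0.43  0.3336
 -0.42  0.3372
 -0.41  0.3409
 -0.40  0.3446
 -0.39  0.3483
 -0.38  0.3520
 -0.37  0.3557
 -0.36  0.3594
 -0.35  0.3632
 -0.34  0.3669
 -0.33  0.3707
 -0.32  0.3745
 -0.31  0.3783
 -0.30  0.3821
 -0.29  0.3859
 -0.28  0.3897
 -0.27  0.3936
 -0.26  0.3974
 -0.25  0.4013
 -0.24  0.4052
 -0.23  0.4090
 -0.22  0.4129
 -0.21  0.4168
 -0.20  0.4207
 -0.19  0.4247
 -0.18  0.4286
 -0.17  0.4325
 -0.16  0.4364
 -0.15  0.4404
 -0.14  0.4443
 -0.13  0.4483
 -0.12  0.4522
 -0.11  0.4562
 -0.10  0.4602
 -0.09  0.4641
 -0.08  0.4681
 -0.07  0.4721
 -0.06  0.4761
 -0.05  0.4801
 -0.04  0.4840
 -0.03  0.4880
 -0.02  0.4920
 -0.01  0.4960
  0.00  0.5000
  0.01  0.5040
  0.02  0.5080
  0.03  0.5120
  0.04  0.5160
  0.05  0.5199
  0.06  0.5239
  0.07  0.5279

$17.97

σ√T = 0.4·√1.5 = 0.4899
d₁ = [ln(126/128) + (0.074 + ½·0.4²)·1.5] / (σ√T) = (-0.0157 + 0.2310) / 0.4899 = 0.4394 ⇒ 0.44
d₂ = 0.4394 − 0.4899 = -0.0505 ⇒ -0.05
e^(−rT) = e^(−0.074·1.5) = 0.8949
N(−d₂) = N(0.05) = 0.5199;  N(−d₁) = N(-0.44) = 0.3300
P = 128·0.8949·0.5199 − 126·0.3300 = 59.5531 − 41.5800 = 17.9731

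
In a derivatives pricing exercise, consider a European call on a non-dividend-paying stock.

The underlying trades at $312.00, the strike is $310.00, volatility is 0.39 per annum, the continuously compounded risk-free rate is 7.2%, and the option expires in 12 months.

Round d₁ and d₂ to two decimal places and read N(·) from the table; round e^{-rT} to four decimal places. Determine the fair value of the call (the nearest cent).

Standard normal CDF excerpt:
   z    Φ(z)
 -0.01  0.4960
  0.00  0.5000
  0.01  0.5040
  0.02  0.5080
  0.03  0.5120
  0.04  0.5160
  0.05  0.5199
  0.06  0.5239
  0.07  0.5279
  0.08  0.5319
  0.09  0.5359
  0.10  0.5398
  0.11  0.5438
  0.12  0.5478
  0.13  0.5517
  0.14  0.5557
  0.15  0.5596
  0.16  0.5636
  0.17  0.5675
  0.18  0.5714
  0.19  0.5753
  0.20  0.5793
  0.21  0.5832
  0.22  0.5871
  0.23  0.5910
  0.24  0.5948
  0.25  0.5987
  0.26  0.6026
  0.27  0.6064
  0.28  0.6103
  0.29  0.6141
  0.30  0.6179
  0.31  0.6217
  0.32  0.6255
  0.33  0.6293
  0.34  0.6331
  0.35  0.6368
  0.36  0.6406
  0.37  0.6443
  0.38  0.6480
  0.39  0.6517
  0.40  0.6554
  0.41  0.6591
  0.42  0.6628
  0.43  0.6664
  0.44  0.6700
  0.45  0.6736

$59.10

σ√T = 0.39 × 1.0000 = 0.3900
d₁ = [ln(312/310) + (0.072 + 0.39²/2)·1] / 0.3900 = [0.0064 + 0.1481] / 0.3900 = 0.3961 which rounds to 0.40
d₂ = d₁ − σ√T = 0.3961 − 0.3900 = 0.0061 which rounds to 0.01
e^(−rT) = e^(−0.072·1) = 0.9305
N(d₁) = N(0.40) = 0.6554;  N(d₂) = N(0.01) = 0.5040
C = 312·0.6554 − 310·0.9305·0.5040 = 204.4848 − 145.3813 = 59.1035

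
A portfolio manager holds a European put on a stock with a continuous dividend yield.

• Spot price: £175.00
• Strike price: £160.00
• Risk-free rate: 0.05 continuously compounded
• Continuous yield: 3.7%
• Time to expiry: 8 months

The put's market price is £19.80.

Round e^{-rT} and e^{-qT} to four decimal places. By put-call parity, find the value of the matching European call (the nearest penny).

£35.78

exp(−qT) = exp(−0.037·0.6667) = 0.9756;  exp(−rT) = exp(−0.05·0.6667) = 0.9672
Put-call parity: C − P = S·e^(−qT) − K·e^(−rT) = 175·0.9756 − 160·0.9672 = 170.7300 − 154.7520 = 15.9780
C = P + (C − P) = 19.80 + (15.9780) = 35.7780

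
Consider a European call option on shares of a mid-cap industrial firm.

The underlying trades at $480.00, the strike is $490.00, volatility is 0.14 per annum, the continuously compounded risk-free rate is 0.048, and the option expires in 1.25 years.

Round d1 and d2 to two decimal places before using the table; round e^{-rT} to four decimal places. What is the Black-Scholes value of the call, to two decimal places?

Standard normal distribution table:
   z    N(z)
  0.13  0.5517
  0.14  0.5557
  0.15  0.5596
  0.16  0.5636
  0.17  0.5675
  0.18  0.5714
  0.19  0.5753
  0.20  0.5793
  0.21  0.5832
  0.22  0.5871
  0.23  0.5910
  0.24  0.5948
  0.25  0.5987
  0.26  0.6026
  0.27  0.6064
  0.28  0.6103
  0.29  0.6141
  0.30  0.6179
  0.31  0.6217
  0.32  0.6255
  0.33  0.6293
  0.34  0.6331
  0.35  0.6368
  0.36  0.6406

σ√T = 0.14 × 1.1180 = 0.1565
d₁ = [ln(480/490) + (0.048 + 0.14²/2)·1.25] / 0.1565 = [-0.0206 + 0.0723] / 0.1565 = 0.3299 which rounds to 0.33
d₂ = d₁ − σ√T = 0.3299 − 0.1565 = 0.1733 which rounds to 0.17
e^(−rT) = e^(−0.048·1.25) = 0.9418
C = 480·N(0.33) − 490·0.9418·N(0.17) = 480·0.6293 − 490·0.9418·0.5675 = 302.0640 − 261.8910 = 40.1730

$40.17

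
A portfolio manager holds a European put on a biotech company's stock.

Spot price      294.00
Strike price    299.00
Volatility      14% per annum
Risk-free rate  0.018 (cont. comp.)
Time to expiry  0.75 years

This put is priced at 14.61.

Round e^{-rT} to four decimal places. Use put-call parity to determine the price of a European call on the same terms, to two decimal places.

13.62

exp(−rT) = exp(−0.018·0.75) = 0.9866
Put-call parity: C − P = S − K·e^(−rT) = 294 − 299·0.9866 = 294 − 294.9934 = -0.9934
C = P + (C − P) = 14.61 + (-0.9934) = 13.6166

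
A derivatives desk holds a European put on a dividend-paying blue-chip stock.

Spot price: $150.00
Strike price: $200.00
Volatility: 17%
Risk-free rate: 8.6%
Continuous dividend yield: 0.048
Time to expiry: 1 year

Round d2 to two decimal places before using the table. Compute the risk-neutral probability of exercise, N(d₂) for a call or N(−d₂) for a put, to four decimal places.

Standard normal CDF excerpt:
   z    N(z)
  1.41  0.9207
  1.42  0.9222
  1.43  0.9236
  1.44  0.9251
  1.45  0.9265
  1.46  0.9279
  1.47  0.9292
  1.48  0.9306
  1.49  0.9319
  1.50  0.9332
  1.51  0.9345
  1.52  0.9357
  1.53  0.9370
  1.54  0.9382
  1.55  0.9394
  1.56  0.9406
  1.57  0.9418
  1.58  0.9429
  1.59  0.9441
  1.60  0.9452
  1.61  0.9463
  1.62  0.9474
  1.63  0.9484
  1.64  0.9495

0.9394

T = 1;  σ√T = 0.1700
d₁ = [ln(150/200) + (0.086 − 0.048 + 0.17²/2)·1] / 0.1700 = [-0.2877 + 0.0524] / 0.1700 = -1.3837 ⇒ -1.38
d₂ = d₁ − σ√T = -1.3837 − 0.1700 = -1.5537 ⇒ -1.55
Risk-neutral Pr[S_T < K] = N(−d₂) = N(1.55) = 0.9394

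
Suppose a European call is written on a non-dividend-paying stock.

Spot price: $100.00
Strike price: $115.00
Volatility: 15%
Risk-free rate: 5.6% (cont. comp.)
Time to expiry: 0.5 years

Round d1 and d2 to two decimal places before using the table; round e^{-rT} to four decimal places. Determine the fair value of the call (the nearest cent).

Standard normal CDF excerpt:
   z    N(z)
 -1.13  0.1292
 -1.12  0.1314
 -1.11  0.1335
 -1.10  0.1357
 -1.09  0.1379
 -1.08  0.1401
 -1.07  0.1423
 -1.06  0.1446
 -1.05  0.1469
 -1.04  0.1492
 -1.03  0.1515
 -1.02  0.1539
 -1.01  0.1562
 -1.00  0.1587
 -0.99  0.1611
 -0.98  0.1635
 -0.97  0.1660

σ√T = 0.15·√0.5 = 0.1061
ln(S/K) + (r + σ²/2)T = ln(100/115) + (0.056 + 0.15²/2)·0.5 = -0.1398 + 0.0336 = -0.1061
d₁ = -0.1061 / 0.1061 = -1.0007 which rounds to -1.00
d₂ = d₁ − σ√T = -1.0007 − 0.1061 = -1.1067 which rounds to -1.11
e^(−rT) = e^(−0.056·0.5) = 0.9724
N(d₁) = N(-1.00) = 0.1587;  N(d₂) = N(-1.11) = 0.1335
C = 100·0.1587 − 115·0.9724·0.1335 = 15.8700 − 14.9288 = 0.9412

$0.94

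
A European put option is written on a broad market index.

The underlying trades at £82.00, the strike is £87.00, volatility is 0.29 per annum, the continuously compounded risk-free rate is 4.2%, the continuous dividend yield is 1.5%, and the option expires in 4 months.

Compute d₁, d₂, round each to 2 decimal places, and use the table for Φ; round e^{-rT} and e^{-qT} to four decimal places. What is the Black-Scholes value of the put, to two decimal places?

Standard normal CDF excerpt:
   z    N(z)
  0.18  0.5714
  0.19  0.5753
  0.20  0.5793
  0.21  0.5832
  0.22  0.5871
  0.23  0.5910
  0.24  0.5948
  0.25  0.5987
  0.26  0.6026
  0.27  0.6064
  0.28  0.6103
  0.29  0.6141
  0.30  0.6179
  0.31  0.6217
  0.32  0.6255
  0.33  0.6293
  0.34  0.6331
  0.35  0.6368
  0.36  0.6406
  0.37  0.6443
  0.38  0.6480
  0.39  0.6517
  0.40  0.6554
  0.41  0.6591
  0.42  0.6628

£7.69

σ√T = 0.29 × 0.5774 = 0.1674
d₁ = [ln(82/87) + (0.042 − 0.015 + 0.29²/2)·0.3333] / 0.1674 = [-0.0592 + 0.0230] / 0.1674 = -0.2160 ≈ -0.22
d₂ = d₁ − σ√T = -0.2160 − 0.1674 = -0.3835 ≈ -0.38
e^(−qT) = e^(−0.015·0.3333) = 0.9950;  e^(−rT) = e^(−0.042·0.3333) = 0.9861
P = 87·0.9861·N(0.38) − 82·0.9950·N(0.22) = 87·0.9861·0.6480 − 82·0.9950·0.5871 = 55.5924 − 47.9015 = 7.6909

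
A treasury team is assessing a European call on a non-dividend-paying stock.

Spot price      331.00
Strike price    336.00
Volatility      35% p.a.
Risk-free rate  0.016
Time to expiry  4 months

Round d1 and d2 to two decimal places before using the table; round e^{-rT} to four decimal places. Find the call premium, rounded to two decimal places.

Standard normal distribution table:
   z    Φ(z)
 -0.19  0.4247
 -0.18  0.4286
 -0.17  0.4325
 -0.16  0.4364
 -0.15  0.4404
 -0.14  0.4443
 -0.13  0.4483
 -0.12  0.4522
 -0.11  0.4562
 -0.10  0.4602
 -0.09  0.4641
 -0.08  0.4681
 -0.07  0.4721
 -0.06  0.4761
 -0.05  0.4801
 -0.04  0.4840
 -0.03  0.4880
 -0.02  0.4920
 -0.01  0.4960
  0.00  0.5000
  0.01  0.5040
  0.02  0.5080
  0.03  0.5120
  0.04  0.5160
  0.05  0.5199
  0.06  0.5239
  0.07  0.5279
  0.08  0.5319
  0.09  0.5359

σ√T = 0.35 × 0.5774 = 0.2021
d₁ = [ln(331/336) + (0.016 + ½·0.35²)·0.3333] / (σ√T) = (-0.0150 + 0.0257) / 0.2021 = 0.0532 ≈ 0.05
d₂ = 0.0532 − 0.2021 = -0.1488 ≈ -0.15
exp(−rT) = exp(−0.016·0.3333) = 0.9947
N(d₁) = N(0.05) = 0.5199;  N(d₂) = N(-0.15) = 0.4404
C = 331·0.5199 − 336·0.9947·0.4404 = 172.0869 − 147.1901 = 24.8968

24.90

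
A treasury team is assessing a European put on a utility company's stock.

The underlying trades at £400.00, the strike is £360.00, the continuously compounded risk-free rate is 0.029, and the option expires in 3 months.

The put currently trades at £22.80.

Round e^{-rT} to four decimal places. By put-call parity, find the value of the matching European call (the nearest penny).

£65.39

e^(−rT) = e^(−0.029·0.25) = 0.9928
Put-call parity: C − P = S − K·e^(−rT) = 400 − 360·0.9928 = 400 − 357.4080 = 42.5920
C = P + (C − P) = 22.80 + (42.5920) = 65.3920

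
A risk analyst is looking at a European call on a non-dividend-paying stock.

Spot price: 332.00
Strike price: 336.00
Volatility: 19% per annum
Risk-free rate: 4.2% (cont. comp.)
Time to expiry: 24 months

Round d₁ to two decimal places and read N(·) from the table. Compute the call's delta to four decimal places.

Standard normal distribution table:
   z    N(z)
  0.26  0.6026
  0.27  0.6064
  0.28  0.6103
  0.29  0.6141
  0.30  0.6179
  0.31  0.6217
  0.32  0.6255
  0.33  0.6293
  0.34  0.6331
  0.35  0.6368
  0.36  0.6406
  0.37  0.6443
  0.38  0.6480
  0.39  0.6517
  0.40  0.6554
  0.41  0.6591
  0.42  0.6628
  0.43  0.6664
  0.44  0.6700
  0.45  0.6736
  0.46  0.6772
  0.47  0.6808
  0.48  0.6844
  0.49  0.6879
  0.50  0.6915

0.6554

T = 2;  σ√T = 0.2687
d₁ = [ln(332/336) + (0.042 + 0.19²/2)·2] / 0.2687 = [-0.0120 + 0.1201] / 0.2687 = 0.4024 which rounds to 0.40
N(d₁) = N(0.40) = 0.6554
Δ_call = N(d₁) = 0.6554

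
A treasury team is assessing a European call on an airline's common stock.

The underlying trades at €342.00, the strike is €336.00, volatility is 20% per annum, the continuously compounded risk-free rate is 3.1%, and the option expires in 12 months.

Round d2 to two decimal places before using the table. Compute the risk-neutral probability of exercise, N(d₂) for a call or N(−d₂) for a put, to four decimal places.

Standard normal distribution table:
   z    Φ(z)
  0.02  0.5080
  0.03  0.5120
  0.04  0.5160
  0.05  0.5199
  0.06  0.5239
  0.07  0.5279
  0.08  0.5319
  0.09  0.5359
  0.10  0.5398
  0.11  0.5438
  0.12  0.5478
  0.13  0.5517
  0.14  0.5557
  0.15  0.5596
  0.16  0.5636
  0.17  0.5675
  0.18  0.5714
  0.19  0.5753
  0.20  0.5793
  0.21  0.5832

σ√T = 0.2 × 1.0000 = 0.2000
ln(S/K) + (r + σ²/2)T = ln(342/336) + (0.031 + 0.2²/2)·1 = 0.0177 + 0.0510 = 0.0687
d₁ = 0.0687 / 0.2000 = 0.3435 → 0.34
d₂ = d₁ − σ√T = 0.3435 − 0.2000 = 0.1435 → 0.14
Risk-neutral Pr[S_T > K] = N(d₂) = N(0.14) = 0.5557

0.5557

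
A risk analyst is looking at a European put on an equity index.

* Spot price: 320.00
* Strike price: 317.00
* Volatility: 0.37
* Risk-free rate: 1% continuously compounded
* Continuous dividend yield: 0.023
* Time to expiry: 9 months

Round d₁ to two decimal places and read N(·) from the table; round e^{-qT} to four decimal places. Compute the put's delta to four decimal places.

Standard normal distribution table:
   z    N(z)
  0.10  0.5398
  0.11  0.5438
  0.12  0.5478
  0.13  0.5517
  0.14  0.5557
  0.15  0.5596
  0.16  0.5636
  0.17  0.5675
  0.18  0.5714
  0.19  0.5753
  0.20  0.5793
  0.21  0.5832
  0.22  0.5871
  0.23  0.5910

σ√T = 0.37 × 0.8660 = 0.3204
d₁ = [ln(320/317) + (0.01 − 0.023 + 0.37²/2)·0.75] / 0.3204 = [0.0094 + 0.0416] / 0.3204 = 0.1592 → 0.16
N(d₁) = N(0.16) = 0.5636
Δ_put = exp(−qT)·(N(d₁) − 1) = 0.9829·(0.5636 − 1) = -0.4289

-0.4289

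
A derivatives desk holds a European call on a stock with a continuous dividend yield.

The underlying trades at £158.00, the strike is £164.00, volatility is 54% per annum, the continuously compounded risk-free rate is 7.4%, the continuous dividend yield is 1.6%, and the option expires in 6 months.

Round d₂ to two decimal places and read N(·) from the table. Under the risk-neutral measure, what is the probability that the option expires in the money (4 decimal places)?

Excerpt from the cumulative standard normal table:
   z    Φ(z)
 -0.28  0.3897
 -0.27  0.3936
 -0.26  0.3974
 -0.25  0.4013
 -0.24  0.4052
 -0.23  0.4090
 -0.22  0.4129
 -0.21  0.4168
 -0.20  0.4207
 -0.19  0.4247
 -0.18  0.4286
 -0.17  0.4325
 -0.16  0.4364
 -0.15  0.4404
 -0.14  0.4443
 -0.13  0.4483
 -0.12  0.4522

σ√T = 0.54·√0.5 = 0.3818
d₁ = [ln(158/164) + (0.074 − 0.016 + ½·0.54²)·0.5] / (σ√T) = (-0.0373 + 0.1019) / 0.3818 = 0.1693 ≈ 0.17
d₂ = 0.1693 − 0.3818 = -0.2126 ≈ -0.21
Pr(exercise) under Q = N(d₂) = 0.4168

0.4168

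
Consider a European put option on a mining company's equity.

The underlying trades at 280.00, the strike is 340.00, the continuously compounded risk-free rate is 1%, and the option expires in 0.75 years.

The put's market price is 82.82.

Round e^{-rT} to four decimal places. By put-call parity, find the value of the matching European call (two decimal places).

25.37

e^(−rT) = e^(−0.01·0.75) = 0.9925
Put-call parity: C − P = S − K·e^(−rT) = 280 − 340·0.9925 = 280 − 337.4500 = -57.4500
C = P + (C − P) = 82.82 + (-57.4500) = 25.3700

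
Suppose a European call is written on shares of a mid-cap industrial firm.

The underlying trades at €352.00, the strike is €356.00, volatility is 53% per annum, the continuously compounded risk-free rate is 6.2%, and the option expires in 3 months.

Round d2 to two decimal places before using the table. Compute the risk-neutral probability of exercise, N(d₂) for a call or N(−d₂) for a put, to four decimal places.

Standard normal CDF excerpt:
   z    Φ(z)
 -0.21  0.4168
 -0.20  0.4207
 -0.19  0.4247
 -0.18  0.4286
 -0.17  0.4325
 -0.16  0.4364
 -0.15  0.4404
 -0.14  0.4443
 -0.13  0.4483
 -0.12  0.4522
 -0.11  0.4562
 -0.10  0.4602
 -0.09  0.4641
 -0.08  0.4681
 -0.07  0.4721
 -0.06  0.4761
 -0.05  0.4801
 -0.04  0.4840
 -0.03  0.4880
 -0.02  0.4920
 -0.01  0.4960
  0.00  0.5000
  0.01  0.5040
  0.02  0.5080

σ√T = 0.53·√0.25 = 0.2650
d₁ = [ln(352/356) + (0.062 + 0.53²/2)·0.25] / 0.2650 = [-0.0113 + 0.0506] / 0.2650 = 0.1484 ⇒ 0.15
d₂ = d₁ − σ√T = 0.1484 − 0.2650 = -0.1166 ⇒ -0.12
Risk-neutral Pr[S_T > K] = N(d₂) = N(-0.12) = 0.4522

0.4522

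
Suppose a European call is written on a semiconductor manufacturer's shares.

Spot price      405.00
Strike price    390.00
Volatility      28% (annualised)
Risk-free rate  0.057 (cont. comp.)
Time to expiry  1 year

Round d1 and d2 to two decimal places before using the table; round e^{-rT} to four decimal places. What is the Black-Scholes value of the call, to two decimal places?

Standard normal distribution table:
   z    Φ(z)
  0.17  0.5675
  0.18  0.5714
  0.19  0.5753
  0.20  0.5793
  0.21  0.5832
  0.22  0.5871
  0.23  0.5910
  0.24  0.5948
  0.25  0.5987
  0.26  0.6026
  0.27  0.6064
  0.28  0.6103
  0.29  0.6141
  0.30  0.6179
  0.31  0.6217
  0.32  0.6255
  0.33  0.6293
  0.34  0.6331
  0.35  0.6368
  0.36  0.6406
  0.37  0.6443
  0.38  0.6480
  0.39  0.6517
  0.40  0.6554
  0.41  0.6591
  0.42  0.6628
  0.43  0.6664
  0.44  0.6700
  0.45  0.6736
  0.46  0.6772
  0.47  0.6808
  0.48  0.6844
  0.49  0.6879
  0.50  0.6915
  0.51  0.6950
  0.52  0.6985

σ√T = 0.28 × 1.0000 = 0.2800
d₁ = [ln(405/390) + (0.057 + 0.28²/2)·1] / 0.2800 = [0.0377 + 0.0962] / 0.2800 = 0.4784 ⇒ 0.48
d₂ = d₁ − σ√T = 0.4784 − 0.2800 = 0.1984 ⇒ 0.20
e^(−rT) = e^(−0.057·1) = 0.9446
C = 405·N(0.48) − 390·0.9446·N(0.20) = 405·0.6844 − 390·0.9446·0.5793 = 277.1820 − 213.4106 = 63.7714

63.77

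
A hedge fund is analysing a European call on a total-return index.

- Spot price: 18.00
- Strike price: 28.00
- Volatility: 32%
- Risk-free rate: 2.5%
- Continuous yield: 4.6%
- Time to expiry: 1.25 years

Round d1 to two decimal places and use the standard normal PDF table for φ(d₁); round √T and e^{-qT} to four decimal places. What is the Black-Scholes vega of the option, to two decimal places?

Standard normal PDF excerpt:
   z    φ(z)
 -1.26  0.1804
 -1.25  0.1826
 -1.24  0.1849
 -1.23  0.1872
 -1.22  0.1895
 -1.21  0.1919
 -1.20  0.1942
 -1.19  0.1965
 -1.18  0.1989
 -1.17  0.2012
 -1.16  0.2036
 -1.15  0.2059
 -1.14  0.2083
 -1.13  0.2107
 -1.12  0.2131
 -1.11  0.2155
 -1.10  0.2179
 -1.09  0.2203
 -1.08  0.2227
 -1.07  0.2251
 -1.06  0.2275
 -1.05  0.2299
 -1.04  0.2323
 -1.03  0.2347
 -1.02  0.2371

σ√T = 0.32·√1.25 = 0.3578
d₁ = [ln(18/28) + (0.025 − 0.046 + 0.32²/2)·1.25] / 0.3578 = [-0.4418 + 0.0378] / 0.3578 = -1.1294 ≈ -1.13
√T = √1.25 = 1.1180
φ(d₁) = φ(-1.13) = 0.2107
exp(−qT) = exp(−0.046·1.25) = 0.9441
vega = S·exp(−qT)·φ(d₁)·√T = 18·0.9441·0.2107·1.1180 = 4.0031

4.00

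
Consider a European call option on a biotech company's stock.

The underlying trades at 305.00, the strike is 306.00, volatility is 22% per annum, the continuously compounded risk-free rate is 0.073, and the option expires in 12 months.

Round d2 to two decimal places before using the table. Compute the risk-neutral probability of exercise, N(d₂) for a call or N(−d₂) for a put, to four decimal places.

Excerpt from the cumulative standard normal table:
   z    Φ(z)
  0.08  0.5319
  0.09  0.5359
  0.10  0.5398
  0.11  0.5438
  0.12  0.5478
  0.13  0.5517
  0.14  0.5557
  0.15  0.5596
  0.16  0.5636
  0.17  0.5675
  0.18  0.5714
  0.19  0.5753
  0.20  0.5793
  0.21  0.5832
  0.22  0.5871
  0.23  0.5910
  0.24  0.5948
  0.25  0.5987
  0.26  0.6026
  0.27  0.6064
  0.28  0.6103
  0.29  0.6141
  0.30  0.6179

σ√T = 0.22·√1 = 0.2200
d₁ = [ln(305/306) + (0.073 + ½·0.22²)·1] / (σ√T) = (-0.0033 + 0.0972) / 0.2200 = 0.4269 which rounds to 0.43
d₂ = 0.4269 − 0.2200 = 0.2069 which rounds to 0.21
Pr(exercise) under Q = N(d₂) = 0.5832

0.5832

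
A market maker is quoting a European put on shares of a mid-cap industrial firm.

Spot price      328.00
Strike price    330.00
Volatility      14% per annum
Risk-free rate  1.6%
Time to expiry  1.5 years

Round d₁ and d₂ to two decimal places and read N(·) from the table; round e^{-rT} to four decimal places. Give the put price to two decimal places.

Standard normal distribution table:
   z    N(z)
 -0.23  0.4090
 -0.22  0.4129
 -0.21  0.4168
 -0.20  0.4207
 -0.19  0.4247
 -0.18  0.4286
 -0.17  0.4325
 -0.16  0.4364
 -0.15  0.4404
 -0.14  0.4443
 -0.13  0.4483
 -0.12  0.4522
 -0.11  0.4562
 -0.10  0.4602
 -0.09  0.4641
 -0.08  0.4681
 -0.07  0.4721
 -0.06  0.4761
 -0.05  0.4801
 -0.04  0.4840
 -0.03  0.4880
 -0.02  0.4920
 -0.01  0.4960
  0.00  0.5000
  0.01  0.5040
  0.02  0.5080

σ√T = 0.14 × 1.2247 = 0.1715
ln(S/K) + (r + σ²/2)T = ln(328/330) + (0.016 + 0.14²/2)·1.5 = -0.0061 + 0.0387 = 0.0326
d₁ = 0.0326 / 0.1715 = 0.1902 ⇒ 0.19
d₂ = d₁ − σ√T = 0.1902 − 0.1715 = 0.0188 ⇒ 0.02
e^(−rT) = e^(−0.016·1.5) = 0.9763
N(−d₂) = N(-0.02) = 0.4920;  N(−d₁) = N(-0.19) = 0.4247
P = 330·0.9763·0.4920 − 328·0.4247 = 158.5121 − 139.3016 = 19.2105

19.21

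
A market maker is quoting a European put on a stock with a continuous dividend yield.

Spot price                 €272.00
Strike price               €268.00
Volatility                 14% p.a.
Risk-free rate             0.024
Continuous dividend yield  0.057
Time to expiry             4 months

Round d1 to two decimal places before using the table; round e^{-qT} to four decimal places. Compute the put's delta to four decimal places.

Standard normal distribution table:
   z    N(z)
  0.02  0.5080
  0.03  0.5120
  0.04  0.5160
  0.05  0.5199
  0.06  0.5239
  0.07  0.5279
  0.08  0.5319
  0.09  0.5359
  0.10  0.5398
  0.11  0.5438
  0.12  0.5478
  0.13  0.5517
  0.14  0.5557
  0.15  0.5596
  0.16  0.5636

σ√T = 0.14 × 0.5774 = 0.0808
d₁ = [ln(272/268) + (0.024 − 0.057 + 0.14²/2)·0.3333] / 0.0808 = [0.0148 − 0.0077] / 0.0808 = 0.0876 ≈ 0.09
N(d₁) = N(0.09) = 0.5359
Δ_put = e^(−qT)·(N(d₁) − 1) = 0.9812·(0.5359 − 1) = -0.4554

-0.4554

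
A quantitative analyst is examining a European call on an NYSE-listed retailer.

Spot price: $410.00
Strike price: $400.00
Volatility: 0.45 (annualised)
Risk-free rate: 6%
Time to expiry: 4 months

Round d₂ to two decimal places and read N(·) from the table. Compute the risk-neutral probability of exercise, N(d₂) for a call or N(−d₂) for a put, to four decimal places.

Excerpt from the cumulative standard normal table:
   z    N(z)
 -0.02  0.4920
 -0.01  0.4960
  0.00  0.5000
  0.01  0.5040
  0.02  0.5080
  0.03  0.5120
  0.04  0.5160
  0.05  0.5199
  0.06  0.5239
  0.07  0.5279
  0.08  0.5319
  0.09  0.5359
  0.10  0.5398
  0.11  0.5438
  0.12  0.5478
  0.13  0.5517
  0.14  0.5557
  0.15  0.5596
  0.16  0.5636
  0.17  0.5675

0.5160

σ√T = 0.45 × 0.5774 = 0.2598
d₁ = [ln(410/400) + (0.06 + 0.45²/2)·0.3333] / 0.2598 = [0.0247 + 0.0537] / 0.2598 = 0.3019 ≈ 0.30
d₂ = d₁ − σ√T = 0.3019 − 0.2598 = 0.0421 ≈ 0.04
Pr(exercise) under Q = N(d₂) = 0.5160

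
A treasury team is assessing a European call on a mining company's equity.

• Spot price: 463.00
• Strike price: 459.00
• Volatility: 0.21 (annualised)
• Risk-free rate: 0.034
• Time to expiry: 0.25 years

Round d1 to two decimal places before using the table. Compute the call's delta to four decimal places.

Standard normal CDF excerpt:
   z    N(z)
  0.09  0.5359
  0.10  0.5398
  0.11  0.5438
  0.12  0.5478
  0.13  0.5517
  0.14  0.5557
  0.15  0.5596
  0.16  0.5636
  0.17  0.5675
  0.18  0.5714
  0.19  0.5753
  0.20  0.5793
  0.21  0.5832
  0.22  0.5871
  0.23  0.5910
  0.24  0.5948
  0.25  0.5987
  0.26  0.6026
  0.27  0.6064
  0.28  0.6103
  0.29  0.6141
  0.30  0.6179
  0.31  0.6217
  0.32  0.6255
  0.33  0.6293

T = 0.25;  σ√T = 0.1050
d₁ = [ln(463/459) + (0.034 + 0.21²/2)·0.25] / 0.1050 = [0.0087 + 0.0140] / 0.1050 = 0.2161 ⇒ 0.22
N(d₁) = N(0.22) = 0.5871
Δ_call = N(d₁) = 0.5871

0.5871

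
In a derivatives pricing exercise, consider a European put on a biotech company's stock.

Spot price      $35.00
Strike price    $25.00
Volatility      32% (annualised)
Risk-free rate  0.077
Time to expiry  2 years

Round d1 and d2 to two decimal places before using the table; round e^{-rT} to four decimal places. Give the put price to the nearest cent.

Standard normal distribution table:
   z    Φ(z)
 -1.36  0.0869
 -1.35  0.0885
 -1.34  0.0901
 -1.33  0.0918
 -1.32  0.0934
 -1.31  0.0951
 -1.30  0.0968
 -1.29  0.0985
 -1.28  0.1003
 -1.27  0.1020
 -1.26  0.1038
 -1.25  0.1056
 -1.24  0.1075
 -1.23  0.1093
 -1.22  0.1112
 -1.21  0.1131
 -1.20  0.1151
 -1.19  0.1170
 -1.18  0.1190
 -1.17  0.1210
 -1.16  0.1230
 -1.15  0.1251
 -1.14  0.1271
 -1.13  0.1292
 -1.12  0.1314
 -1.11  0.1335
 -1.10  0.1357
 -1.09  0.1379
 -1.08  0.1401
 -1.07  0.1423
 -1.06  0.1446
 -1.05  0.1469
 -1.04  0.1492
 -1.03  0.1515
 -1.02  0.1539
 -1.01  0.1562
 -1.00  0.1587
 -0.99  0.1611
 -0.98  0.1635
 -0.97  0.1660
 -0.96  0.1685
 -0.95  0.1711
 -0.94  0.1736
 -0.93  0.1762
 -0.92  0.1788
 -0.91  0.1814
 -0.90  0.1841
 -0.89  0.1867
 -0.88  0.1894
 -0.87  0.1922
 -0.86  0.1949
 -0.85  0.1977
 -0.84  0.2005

$0.85

T = 2;  σ√T = 0.4525
d₁ = [ln(35/25) + (0.077 + 0.32²/2)·2] / 0.4525 = [0.3365 + 0.2564] / 0.4525 = 1.3101 ≈ 1.31
d₂ = d₁ − σ√T = 1.3101 − 0.4525 = 0.8575 ≈ 0.86
e^(−rT) = e^(−0.077·2) = 0.8573
N(−d₂) = N(-0.86) = 0.1949;  N(−d₁) = N(-1.31) = 0.0951
P = 25·0.8573·0.1949 − 35·0.0951 = 4.1772 − 3.3285 = 0.8487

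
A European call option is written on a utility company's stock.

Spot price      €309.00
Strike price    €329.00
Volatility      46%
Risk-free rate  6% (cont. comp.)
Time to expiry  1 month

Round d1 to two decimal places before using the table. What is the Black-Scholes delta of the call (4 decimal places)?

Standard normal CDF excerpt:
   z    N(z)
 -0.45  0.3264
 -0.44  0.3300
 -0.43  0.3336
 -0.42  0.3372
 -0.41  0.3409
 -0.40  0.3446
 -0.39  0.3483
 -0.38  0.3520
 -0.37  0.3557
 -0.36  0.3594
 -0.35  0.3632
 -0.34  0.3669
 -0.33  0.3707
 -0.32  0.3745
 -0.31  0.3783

σ√T = 0.46·√0.08333 = 0.1328
d₁ = [ln(309/329) + (0.06 + 0.46²/2)·0.08333] / 0.1328 = [-0.0627 + 0.0138] / 0.1328 = -0.3682 → -0.37
N(d₁) = N(-0.37) = 0.3557
Δ_call = N(d₁) = 0.3557

0.3557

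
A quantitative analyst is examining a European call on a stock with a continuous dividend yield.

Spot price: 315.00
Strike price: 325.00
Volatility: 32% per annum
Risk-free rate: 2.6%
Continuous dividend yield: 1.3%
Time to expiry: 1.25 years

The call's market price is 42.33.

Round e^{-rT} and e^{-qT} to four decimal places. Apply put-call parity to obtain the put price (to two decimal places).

exp(−qT) = exp(−0.013·1.25) = 0.9839;  exp(−rT) = exp(−0.026·1.25) = 0.9680
Put-call parity: C − P = S·e^(−qT) − K·e^(−rT) = 315·0.9839 − 325·0.9680 = 309.9285 − 314.6000 = -4.6715
P = C − (C − P) = 42.33 − (-4.6715) = 47.0015

47.00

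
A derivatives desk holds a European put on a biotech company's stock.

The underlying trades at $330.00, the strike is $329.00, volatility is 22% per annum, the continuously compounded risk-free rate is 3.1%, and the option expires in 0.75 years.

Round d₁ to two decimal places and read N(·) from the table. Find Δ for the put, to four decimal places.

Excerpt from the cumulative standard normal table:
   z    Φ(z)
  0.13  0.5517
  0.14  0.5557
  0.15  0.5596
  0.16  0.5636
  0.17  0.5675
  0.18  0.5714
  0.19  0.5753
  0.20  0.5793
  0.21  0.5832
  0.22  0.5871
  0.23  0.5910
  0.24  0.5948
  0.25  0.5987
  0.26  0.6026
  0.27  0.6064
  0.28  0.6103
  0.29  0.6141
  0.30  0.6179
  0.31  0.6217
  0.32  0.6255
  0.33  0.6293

T = 0.75;  σ√T = 0.1905
d₁ = [ln(330/329) + (0.031 + ½·0.22²)·0.75] / (σ√T) = (0.0030 + 0.0414) / 0.1905 = 0.2332 which rounds to 0.23
N(d₁) = N(0.23) = 0.5910
Δ_put = N(d₁) − 1 = 0.5910 − 1 = -0.4090

-0.4090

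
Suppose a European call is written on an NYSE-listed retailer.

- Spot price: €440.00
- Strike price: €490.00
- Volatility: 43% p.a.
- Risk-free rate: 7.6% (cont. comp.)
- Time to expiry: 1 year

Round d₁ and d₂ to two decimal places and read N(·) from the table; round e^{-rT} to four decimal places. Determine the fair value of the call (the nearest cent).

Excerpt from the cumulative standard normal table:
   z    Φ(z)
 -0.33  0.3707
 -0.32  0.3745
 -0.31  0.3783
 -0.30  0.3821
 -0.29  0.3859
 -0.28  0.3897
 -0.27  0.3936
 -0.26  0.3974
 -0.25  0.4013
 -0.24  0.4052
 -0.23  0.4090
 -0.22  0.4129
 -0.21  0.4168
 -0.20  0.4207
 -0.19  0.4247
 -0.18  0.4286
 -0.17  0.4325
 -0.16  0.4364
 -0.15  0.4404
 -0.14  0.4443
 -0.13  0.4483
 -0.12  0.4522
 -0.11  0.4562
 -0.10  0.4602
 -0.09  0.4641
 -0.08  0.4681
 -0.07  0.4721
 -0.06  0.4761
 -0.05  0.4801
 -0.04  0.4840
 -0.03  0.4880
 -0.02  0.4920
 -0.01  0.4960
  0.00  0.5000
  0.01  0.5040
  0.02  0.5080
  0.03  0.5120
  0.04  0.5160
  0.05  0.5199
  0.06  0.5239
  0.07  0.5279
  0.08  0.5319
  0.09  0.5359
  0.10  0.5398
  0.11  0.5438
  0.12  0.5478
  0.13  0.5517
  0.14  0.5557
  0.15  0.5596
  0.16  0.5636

σ√T = 0.43·√1 = 0.4300
d₁ = [ln(440/490) + (0.076 + ½·0.43²)·1] / (σ√T) = (-0.1076 + 0.1684) / 0.4300 = 0.1414 ≈ 0.14
d₂ = 0.1414 − 0.4300 = -0.2886 ≈ -0.29
exp(−rT) = exp(−0.076·1) = 0.9268
N(d₁) = N(0.14) = 0.5557;  N(d₂) = N(-0.29) = 0.3859
C = 440·0.5557 − 490·0.9268·0.3859 = 244.5080 − 175.2495 = 69.2585

€69.26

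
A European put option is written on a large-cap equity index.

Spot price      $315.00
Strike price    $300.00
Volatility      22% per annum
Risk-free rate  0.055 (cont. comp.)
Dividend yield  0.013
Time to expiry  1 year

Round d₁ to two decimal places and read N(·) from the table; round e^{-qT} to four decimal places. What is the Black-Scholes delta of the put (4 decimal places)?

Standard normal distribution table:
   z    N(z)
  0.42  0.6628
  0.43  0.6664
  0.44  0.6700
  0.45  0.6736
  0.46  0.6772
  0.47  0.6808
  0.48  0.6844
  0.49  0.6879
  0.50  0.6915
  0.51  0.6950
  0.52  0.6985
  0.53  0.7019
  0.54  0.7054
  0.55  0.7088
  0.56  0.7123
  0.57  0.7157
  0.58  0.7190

-0.2976

σ√T = 0.22 × 1.0000 = 0.2200
ln(S/K) + (r − q + σ²/2)T = ln(315/300) + (0.055 − 0.013 + 0.22²/2)·1 = 0.0488 + 0.0662 = 0.1150
d₁ = 0.1150 / 0.2200 = 0.5227 which rounds to 0.52
N(d₁) = N(0.52) = 0.6985
Δ_put = e^(−qT)·(N(d₁) − 1) = 0.9871·(0.6985 − 1) = -0.2976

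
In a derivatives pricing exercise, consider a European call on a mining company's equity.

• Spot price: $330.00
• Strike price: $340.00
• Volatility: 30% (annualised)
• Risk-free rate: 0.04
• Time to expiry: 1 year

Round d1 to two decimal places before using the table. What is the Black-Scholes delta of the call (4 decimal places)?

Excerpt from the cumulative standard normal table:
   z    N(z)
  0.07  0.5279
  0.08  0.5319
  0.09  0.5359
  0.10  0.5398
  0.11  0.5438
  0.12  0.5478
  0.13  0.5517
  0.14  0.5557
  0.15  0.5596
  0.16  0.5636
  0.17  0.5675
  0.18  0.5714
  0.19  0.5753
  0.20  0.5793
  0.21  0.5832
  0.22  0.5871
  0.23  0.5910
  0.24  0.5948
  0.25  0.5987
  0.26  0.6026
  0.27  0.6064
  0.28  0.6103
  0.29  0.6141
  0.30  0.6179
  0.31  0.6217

σ√T = 0.3·√1 = 0.3000
d₁ = [ln(330/340) + (0.04 + 0.3²/2)·1] / 0.3000 = [-0.0299 + 0.0850] / 0.3000 = 0.1838 ⇒ 0.18
N(d₁) = N(0.18) = 0.5714
Δ_call = N(d₁) = 0.5714

0.5714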